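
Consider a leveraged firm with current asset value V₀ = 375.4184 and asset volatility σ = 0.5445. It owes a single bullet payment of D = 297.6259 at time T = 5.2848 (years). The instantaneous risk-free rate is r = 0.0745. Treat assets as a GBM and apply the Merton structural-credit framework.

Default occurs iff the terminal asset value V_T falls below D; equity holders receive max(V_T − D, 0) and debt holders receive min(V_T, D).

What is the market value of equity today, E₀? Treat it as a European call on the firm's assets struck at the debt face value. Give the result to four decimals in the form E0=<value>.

E0=236.2459

d₁ = [ln(V₀/D) + (r + σ²/2)T] / (σ√T)
   = [ln(375.4184/297.6259) + (0.0745 + 0.5·0.5445²)·5.2848] / (0.5445·√5.2848)
   = [0.232204 + 1.177137] / 1.251734 = 1.125910
d₂ = d₁ − σ√T = 1.125910 − 1.251734 = -0.125824
N(d₁) = 0.869898,  N(d₂) = 0.449936,  e^(−rT) = 0.674545
E₀ = V₀·N(d₁) − D·e^(−rT)·N(d₂)
   = 375.4184·0.869898 − 297.6259·0.674545·0.449936 = 236.245874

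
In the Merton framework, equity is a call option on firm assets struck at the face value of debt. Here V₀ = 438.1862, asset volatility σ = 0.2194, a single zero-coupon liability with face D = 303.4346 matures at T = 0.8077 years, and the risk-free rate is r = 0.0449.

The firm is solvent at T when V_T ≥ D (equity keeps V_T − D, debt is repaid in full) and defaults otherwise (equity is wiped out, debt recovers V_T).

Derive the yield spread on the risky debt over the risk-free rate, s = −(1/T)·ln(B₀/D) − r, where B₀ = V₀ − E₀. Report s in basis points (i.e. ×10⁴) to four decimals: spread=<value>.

spread=22.2413

d₁ = [ln(V₀/D) + (r + σ²/2)T] / (σ√T)
   = [ln(438.1862/303.4346) + (0.0449 + 0.5·0.2194²)·0.8077] / (0.2194·√0.8077)
   = [0.367478 + 0.055706] / 0.197179 = 2.146184
d₂ = d₁ − σ√T = 2.146184 − 0.197179 = 1.949005
N(d₁) = 0.984071,  N(d₂) = 0.974353,  e^(−rT) = 0.964384
E₀ = V₀·N(d₁) − D·e^(−rT)·N(d₂)
   = 438.1862·0.984071 − 303.4346·0.964384·0.974353 = 146.083940
B₀ = V₀ − E₀ = 438.1862 − 146.083940 = 292.102260
spread = −(1/T)·ln(B₀/D) − r = −(1/0.8077)·ln(292.102260/303.4346) − 0.0449 = 0.00222413
in basis points: 0.00222413 × 10⁴ = 22.2413 bp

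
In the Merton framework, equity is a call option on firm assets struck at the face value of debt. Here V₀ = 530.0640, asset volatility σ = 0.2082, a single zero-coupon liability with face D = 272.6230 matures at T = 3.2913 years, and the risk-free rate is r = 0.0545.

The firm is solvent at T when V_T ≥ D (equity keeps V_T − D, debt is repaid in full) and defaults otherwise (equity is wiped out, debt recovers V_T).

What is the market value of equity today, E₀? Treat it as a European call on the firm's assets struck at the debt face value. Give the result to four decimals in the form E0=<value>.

d₁ = [ln(V₀/D) + (r + σ²/2)T] / (σ√T)
   = [ln(530.0640/272.6230) + (0.0545 + 0.5·0.2082²)·3.2913] / (0.2082·√3.2913)
   = [0.664908 + 0.250710] / 0.377715 = 2.424097
d₂ = d₁ − σ√T = 2.424097 − 0.377715 = 2.046381
N(d₁) = 0.992327,  N(d₂) = 0.979641,  e^(−rT) = 0.835792
E₀ = V₀·N(d₁) − D·e^(−rT)·N(d₂)
   = 530.0640·0.992327 − 272.6230·0.835792·0.979641 = 302.779657

E0=302.7797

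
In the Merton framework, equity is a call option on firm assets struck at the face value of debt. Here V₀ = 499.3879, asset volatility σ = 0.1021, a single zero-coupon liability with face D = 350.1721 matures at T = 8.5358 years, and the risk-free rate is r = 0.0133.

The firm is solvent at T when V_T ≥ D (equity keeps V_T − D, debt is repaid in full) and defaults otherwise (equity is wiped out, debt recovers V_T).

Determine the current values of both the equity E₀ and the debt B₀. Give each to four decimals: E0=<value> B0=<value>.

d₁ = [ln(V₀/D) + (r + σ²/2)T] / (σ√T)
   = [ln(499.3879/350.1721) + (0.0133 + 0.5·0.1021²)·8.5358] / (0.1021·√8.5358)
   = [0.354958 + 0.158016] / 0.298296 = 1.719682
d₂ = d₁ − σ√T = 1.719682 − 0.298296 = 1.421386
N(d₁) = 0.957255,  N(d₂) = 0.922398,  e^(−rT) = 0.892681
E₀ = V₀·N(d₁) − D·e^(−rT)·N(d₂)
   = 499.3879·0.957255 − 350.1721·0.892681·0.922398 = 189.707429
B₀ = V₀ − E₀ = 499.3879 − 189.707429 = 309.680471

E0=189.7074 B0=309.6805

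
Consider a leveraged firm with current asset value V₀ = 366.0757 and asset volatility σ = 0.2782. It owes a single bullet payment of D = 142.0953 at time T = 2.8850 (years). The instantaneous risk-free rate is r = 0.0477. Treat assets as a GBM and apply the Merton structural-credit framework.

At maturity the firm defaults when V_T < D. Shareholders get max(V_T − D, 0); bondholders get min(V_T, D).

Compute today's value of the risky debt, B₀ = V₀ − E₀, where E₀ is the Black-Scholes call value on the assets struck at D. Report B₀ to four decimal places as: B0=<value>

B0=123.4602

d₁ = [ln(V₀/D) + (r + σ²/2)T] / (σ√T)
   = [ln(366.0757/142.0953) + (0.0477 + 0.5·0.2782²)·2.8850] / (0.2782·√2.8850)
   = [0.946342 + 0.249257] / 0.472531 = 2.530205
d₂ = d₁ − σ√T = 2.530205 − 0.472531 = 2.057674
N(d₁) = 0.994300,  N(d₂) = 0.980189,  e^(−rT) = 0.871435
E₀ = V₀·N(d₁) − D·e^(−rT)·N(d₂)
   = 366.0757·0.994300 − 142.0953·0.871435·0.980189 = 242.615483
B₀ = V₀ − E₀ = 366.0757 − 242.615483 = 123.460217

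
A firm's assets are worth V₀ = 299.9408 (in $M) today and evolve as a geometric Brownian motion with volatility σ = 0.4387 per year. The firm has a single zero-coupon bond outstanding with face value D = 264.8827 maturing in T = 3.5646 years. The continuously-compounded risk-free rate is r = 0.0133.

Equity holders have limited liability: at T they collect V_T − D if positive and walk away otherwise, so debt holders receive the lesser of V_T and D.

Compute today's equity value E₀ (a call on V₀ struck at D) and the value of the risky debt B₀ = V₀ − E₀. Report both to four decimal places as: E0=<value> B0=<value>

E0=114.1980 B0=185.7428

d₁ = [ln(V₀/D) + (r + σ²/2)T] / (σ√T)
   = [ln(299.9408/264.8827) + (0.0133 + 0.5·0.4387²)·3.5646] / (0.4387·√3.5646)
   = [0.124298 + 0.390427] / 0.828272 = 0.621444
d₂ = d₁ − σ√T = 0.621444 − 0.828272 = -0.206828
N(d₁) = 0.732846,  N(d₂) = 0.418072,  e^(−rT) = 0.953697
E₀ = V₀·N(d₁) − D·e^(−rT)·N(d₂)
   = 299.9408·0.732846 − 264.8827·0.953697·0.418072 = 114.198019
B₀ = V₀ − E₀ = 299.9408 − 114.198019 = 185.742781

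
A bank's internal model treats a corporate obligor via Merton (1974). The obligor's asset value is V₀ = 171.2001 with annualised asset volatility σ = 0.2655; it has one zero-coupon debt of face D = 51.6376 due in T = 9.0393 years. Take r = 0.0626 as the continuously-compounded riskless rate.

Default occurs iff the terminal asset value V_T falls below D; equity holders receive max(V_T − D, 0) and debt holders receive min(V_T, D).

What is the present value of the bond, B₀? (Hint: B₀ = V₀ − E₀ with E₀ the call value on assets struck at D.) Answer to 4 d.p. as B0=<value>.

B0=29.0719

d₁ = [ln(V₀/D) + (r + σ²/2)T] / (σ√T)
   = [ln(171.2001/51.6376) + (0.0626 + 0.5·0.2655²)·9.0393] / (0.2655·√9.0393)
   = [1.198583 + 0.884451] / 0.798237 = 2.609543
d₂ = d₁ − σ√T = 2.609543 − 0.798237 = 1.811306
N(d₁) = 0.995467,  N(d₂) = 0.964953,  e^(−rT) = 0.567871
E₀ = V₀·N(d₁) − D·e^(−rT)·N(d₂)
   = 171.2001·0.995467 − 51.6376·0.567871·0.964953 = 142.128197
B₀ = V₀ − E₀ = 171.2001 − 142.128197 = 29.071903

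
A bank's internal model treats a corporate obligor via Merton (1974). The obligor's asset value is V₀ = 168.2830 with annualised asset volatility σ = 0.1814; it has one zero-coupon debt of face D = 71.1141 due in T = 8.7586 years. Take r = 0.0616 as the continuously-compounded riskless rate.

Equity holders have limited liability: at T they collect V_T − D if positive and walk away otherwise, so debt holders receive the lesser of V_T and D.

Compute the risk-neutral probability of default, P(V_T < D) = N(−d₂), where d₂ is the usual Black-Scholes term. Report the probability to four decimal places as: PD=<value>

d₁ = [ln(V₀/D) + (r + σ²/2)T] / (σ√T)
   = [ln(168.2830/71.1141) + (0.0616 + 0.5·0.1814²)·8.7586] / (0.1814·√8.7586)
   = [0.861361 + 0.683635] / 0.536852 = 2.877881
d₂ = d₁ − σ√T = 2.877881 − 0.536852 = 2.341029
risk-neutral PD = N(−d₂) = N(-2.341029) = 0.009615

PD=0.0096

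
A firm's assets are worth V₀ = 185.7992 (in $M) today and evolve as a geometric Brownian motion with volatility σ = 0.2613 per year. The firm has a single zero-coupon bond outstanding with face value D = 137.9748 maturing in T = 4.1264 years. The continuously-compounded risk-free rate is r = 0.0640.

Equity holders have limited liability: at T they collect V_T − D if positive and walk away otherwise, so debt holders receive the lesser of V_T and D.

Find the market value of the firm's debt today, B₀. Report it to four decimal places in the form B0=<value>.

B0=100.5292

d₁ = [ln(V₀/D) + (r + σ²/2)T] / (σ√T)
   = [ln(185.7992/137.9748) + (0.0640 + 0.5·0.2613²)·4.1264] / (0.2613·√4.1264)
   = [0.297595 + 0.404960] / 0.530793 = 1.323597
d₂ = d₁ − σ√T = 1.323597 − 0.530793 = 0.792804
N(d₁) = 0.907181,  N(d₂) = 0.786054,  e^(−rT) = 0.767905
E₀ = V₀·N(d₁) − D·e^(−rT)·N(d₂)
   = 185.7992·0.907181 − 137.9748·0.767905·0.786054 = 85.269999
B₀ = V₀ − E₀ = 185.7992 − 85.269999 = 100.529201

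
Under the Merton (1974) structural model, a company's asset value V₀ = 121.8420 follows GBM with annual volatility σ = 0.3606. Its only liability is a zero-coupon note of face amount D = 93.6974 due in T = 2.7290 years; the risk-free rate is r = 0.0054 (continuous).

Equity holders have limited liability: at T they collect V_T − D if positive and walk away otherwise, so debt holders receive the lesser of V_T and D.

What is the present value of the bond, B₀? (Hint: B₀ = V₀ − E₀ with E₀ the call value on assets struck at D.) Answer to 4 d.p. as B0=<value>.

B0=79.4350

d₁ = [ln(V₀/D) + (r + σ²/2)T] / (σ√T)
   = [ln(121.8420/93.6974) + (0.0054 + 0.5·0.3606²)·2.7290] / (0.3606·√2.7290)
   = [0.262655 + 0.192166] / 0.595700 = 0.763506
d₂ = d₁ − σ√T = 0.763506 − 0.595700 = 0.167806
N(d₁) = 0.777419,  N(d₂) = 0.566632,  e^(−rT) = 0.985371
E₀ = V₀·N(d₁) − D·e^(−rT)·N(d₂)
   = 121.8420·0.777419 − 93.6974·0.985371·0.566632 = 42.407008
B₀ = V₀ − E₀ = 121.8420 − 42.407008 = 79.434992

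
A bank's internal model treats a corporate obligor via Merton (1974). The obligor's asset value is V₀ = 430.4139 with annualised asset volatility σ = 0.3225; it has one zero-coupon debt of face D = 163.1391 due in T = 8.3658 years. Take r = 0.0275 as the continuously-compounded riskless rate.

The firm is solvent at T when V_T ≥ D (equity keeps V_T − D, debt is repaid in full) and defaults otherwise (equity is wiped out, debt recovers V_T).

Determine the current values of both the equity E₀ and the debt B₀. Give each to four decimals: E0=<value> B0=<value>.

E0=310.3775 B0=120.0364

d₁ = [ln(V₀/D) + (r + σ²/2)T] / (σ√T)
   = [ln(430.4139/163.1391) + (0.0275 + 0.5·0.3225²)·8.3658] / (0.3225·√8.3658)
   = [0.970144 + 0.665107] / 0.932789 = 1.753077
d₂ = d₁ − σ√T = 1.753077 − 0.932789 = 0.820288
N(d₁) = 0.960206,  N(d₂) = 0.793974,  e^(−rT) = 0.794486
E₀ = V₀·N(d₁) − D·e^(−rT)·N(d₂)
   = 430.4139·0.960206 − 163.1391·0.794486·0.793974 = 310.377452
B₀ = V₀ − E₀ = 430.4139 − 310.377452 = 120.036448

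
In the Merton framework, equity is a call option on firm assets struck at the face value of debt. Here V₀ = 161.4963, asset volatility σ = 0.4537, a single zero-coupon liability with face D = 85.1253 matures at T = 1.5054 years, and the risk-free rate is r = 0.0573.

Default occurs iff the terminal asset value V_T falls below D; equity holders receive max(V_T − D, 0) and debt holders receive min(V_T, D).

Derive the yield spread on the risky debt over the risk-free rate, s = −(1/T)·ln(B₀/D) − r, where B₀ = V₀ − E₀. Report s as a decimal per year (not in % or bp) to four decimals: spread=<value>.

d₁ = [ln(V₀/D) + (r + σ²/2)T] / (σ√T)
   = [ln(161.4963/85.1253) + (0.0573 + 0.5·0.4537²)·1.5054] / (0.4537·√1.5054)
   = [0.640358 + 0.241198] / 0.556666 = 1.583635
d₂ = d₁ − σ√T = 1.583635 − 0.556666 = 1.026969
N(d₁) = 0.943362,  N(d₂) = 0.847782,  e^(−rT) = 0.917356
E₀ = V₀·N(d₁) − D·e^(−rT)·N(d₂)
   = 161.4963·0.943362 − 85.1253·0.917356·0.847782 = 86.145886
B₀ = V₀ − E₀ = 161.4963 − 86.145886 = 75.350414
spread = −(1/T)·ln(B₀/D) − r = −(1/1.5054)·ln(75.350414/85.1253) − 0.0573 = 0.02372489

spread=0.0237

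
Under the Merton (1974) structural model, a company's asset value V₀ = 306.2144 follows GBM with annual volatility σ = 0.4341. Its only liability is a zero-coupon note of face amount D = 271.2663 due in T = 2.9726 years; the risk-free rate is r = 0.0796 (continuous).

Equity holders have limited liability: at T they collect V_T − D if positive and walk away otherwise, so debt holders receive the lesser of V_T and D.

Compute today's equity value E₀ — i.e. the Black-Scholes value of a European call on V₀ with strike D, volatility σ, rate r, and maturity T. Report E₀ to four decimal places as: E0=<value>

E0=129.9734

d₁ = [ln(V₀/D) + (r + σ²/2)T] / (σ√T)
   = [ln(306.2144/271.2663) + (0.0796 + 0.5·0.4341²)·2.9726] / (0.4341·√2.9726)
   = [0.121185 + 0.516702] / 0.748442 = 0.852285
d₂ = d₁ − σ√T = 0.852285 − 0.748442 = 0.103844
N(d₁) = 0.802972,  N(d₂) = 0.541353,  e^(−rT) = 0.789292
E₀ = V₀·N(d₁) − D·e^(−rT)·N(d₂)
   = 306.2144·0.802972 − 271.2663·0.789292·0.541353 = 129.973396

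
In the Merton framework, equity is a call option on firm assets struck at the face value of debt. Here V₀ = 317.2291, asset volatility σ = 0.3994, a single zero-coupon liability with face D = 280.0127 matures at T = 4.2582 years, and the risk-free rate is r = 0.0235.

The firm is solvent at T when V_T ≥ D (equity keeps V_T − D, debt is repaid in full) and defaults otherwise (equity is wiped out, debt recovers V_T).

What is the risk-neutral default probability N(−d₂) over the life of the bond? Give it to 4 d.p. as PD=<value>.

PD=0.5554

d₁ = [ln(V₀/D) + (r + σ²/2)T] / (σ√T)
   = [ln(317.2291/280.0127) + (0.0235 + 0.5·0.3994²)·4.2582] / (0.3994·√4.2582)
   = [0.124789 + 0.439702] / 0.824178 = 0.684915
d₂ = d₁ − σ√T = 0.684915 − 0.824178 = -0.139263
risk-neutral PD = N(−d₂) = N(0.139263) = 0.555379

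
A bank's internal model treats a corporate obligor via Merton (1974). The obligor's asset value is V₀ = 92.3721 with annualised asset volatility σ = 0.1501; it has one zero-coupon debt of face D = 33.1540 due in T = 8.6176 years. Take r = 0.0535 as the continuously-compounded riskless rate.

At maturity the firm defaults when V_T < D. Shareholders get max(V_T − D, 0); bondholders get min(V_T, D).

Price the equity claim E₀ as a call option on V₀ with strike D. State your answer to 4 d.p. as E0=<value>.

d₁ = [ln(V₀/D) + (r + σ²/2)T] / (σ√T)
   = [ln(92.3721/33.1540) + (0.0535 + 0.5·0.1501²)·8.6176] / (0.1501·√8.6176)
   = [1.024662 + 0.558119] / 0.440630 = 3.592087
d₂ = d₁ − σ√T = 3.592087 − 0.440630 = 3.151457
N(d₁) = 0.999836,  N(d₂) = 0.999188,  e^(−rT) = 0.630626
E₀ = V₀·N(d₁) − D·e^(−rT)·N(d₂)
   = 92.3721·0.999836 − 33.1540·0.630626·0.999188 = 71.466143

E0=71.4661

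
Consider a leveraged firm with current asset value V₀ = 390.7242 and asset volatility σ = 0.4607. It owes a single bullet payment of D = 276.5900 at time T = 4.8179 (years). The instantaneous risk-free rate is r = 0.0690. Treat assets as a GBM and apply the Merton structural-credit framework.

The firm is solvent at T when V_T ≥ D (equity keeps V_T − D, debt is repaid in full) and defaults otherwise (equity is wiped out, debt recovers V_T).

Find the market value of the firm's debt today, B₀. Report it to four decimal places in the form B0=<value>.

B0=158.9704

d₁ = [ln(V₀/D) + (r + σ²/2)T] / (σ√T)
   = [ln(390.7242/276.5900) + (0.0690 + 0.5·0.4607²)·4.8179] / (0.4607·√4.8179)
   = [0.345466 + 0.843721] / 1.011223 = 1.175989
d₂ = d₁ − σ√T = 1.175989 − 1.011223 = 0.164765
N(d₁) = 0.880200,  N(d₂) = 0.565436,  e^(−rT) = 0.717175
E₀ = V₀·N(d₁) − D·e^(−rT)·N(d₂)
   = 390.7242·0.880200 − 276.5900·0.717175·0.565436 = 231.753770
B₀ = V₀ − E₀ = 390.7242 − 231.753770 = 158.970430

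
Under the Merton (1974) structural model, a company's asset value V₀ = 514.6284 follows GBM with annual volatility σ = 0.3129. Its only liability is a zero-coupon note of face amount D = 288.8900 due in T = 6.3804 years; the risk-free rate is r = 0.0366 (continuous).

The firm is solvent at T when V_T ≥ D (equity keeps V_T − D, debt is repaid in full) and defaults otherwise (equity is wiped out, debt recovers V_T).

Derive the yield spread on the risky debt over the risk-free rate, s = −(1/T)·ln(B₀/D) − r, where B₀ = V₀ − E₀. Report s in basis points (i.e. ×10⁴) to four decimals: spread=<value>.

d₁ = [ln(V₀/D) + (r + σ²/2)T] / (σ√T)
   = [ln(514.6284/288.8900) + (0.0366 + 0.5·0.3129²)·6.3804] / (0.3129·√6.3804)
   = [0.577399 + 0.545864] / 0.790368 = 1.421189
d₂ = d₁ − σ√T = 1.421189 − 0.790368 = 0.630821
N(d₁) = 0.922369,  N(d₂) = 0.735921,  e^(−rT) = 0.791740
E₀ = V₀·N(d₁) − D·e^(−rT)·N(d₂)
   = 514.6284·0.922369 − 288.8900·0.791740·0.735921 = 306.353276
B₀ = V₀ − E₀ = 514.6284 − 306.353276 = 208.275124
spread = −(1/T)·ln(B₀/D) − r = −(1/6.3804)·ln(208.275124/288.8900) − 0.0366 = 0.01467987
in basis points: 0.01467987 × 10⁴ = 146.7987 bp

spread=146.7987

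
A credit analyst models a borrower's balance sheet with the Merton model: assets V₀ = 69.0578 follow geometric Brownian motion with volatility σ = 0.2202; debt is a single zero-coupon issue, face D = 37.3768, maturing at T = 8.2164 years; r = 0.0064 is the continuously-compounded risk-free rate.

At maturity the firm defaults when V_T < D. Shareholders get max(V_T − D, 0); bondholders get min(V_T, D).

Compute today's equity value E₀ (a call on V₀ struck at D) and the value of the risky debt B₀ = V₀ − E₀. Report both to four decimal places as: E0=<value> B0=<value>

d₁ = [ln(V₀/D) + (r + σ²/2)T] / (σ√T)
   = [ln(69.0578/37.3768) + (0.0064 + 0.5·0.2202²)·8.2164] / (0.2202·√8.2164)
   = [0.613894 + 0.251784] / 0.631187 = 1.371506
d₂ = d₁ − σ√T = 1.371506 − 0.631187 = 0.740319
N(d₁) = 0.914891,  N(d₂) = 0.770447,  e^(−rT) = 0.948774
E₀ = V₀·N(d₁) − D·e^(−rT)·N(d₂)
   = 69.0578·0.914891 − 37.3768·0.948774·0.770447 = 35.858706
B₀ = V₀ − E₀ = 69.0578 − 35.858706 = 33.199094

E0=35.8587 B0=33.1991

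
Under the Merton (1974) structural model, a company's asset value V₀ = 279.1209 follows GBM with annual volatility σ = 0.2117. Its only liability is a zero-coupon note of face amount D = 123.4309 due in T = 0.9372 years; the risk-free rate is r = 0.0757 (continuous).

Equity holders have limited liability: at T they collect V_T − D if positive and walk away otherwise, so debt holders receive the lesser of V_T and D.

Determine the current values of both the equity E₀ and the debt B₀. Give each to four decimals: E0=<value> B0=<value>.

E0=164.1436 B0=114.9773

d₁ = [ln(V₀/D) + (r + σ²/2)T] / (σ√T)
   = [ln(279.1209/123.4309) + (0.0757 + 0.5·0.2117²)·0.9372] / (0.2117·√0.9372)
   = [0.815964 + 0.091947] / 0.204945 = 4.430025
d₂ = d₁ − σ√T = 4.430025 − 0.204945 = 4.225080
N(d₁) = 0.999995,  N(d₂) = 0.999988,  e^(−rT) = 0.931512
E₀ = V₀·N(d₁) − D·e^(−rT)·N(d₂)
   = 279.1209·0.999995 − 123.4309·0.931512·0.999988 = 164.143575
B₀ = V₀ − E₀ = 279.1209 − 164.143575 = 114.977325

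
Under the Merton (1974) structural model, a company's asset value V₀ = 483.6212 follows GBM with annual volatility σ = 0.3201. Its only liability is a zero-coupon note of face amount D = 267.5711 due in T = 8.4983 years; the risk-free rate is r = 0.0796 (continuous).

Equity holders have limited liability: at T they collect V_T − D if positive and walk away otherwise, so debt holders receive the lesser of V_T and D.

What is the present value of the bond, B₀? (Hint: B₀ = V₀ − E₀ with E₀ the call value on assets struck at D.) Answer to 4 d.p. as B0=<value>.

B0=127.1446

d₁ = [ln(V₀/D) + (r + σ²/2)T] / (σ√T)
   = [ln(483.6212/267.5711) + (0.0796 + 0.5·0.3201²)·8.4983] / (0.3201·√8.4983)
   = [0.591917 + 1.111850] / 0.933151 = 1.825821
d₂ = d₁ − σ√T = 1.825821 − 0.933151 = 0.892671
N(d₁) = 0.966061,  N(d₂) = 0.813983,  e^(−rT) = 0.508411
E₀ = V₀·N(d₁) − D·e^(−rT)·N(d₂)
   = 483.6212·0.966061 − 267.5711·0.508411·0.813983 = 356.476632
B₀ = V₀ − E₀ = 483.6212 − 356.476632 = 127.144568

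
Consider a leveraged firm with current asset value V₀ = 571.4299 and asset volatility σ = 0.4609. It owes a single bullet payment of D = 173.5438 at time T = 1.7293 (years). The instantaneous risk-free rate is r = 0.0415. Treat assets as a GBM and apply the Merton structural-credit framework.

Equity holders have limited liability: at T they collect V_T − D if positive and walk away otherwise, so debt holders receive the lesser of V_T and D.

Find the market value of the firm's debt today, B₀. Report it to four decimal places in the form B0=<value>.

B0=160.3275

d₁ = [ln(V₀/D) + (r + σ²/2)T] / (σ√T)
   = [ln(571.4299/173.5438) + (0.0415 + 0.5·0.4609²)·1.7293] / (0.4609·√1.7293)
   = [1.191712 + 0.255443] / 0.606097 = 2.387663
d₂ = d₁ − σ√T = 2.387663 − 0.606097 = 1.781566
N(d₁) = 0.991522,  N(d₂) = 0.962590,  e^(−rT) = 0.930749
E₀ = V₀·N(d₁) − D·e^(−rT)·N(d₂)
   = 571.4299·0.991522 − 173.5438·0.930749·0.962590 = 411.102356
B₀ = V₀ − E₀ = 571.4299 − 411.102356 = 160.327544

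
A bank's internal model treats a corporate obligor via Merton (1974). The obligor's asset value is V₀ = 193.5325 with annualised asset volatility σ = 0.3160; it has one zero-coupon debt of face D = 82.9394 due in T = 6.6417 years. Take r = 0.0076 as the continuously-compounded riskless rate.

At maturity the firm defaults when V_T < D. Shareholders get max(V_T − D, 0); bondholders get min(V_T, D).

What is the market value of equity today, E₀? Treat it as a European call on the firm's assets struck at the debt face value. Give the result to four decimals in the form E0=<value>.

E0=121.1836

d₁ = [ln(V₀/D) + (r + σ²/2)T] / (σ√T)
   = [ln(193.5325/82.9394) + (0.0076 + 0.5·0.3160²)·6.6417] / (0.3160·√6.6417)
   = [0.847335 + 0.382084] / 0.814379 = 1.509639
d₂ = d₁ − σ√T = 1.509639 − 0.814379 = 0.695260
N(d₁) = 0.934432,  N(d₂) = 0.756554,  e^(−rT) = 0.950776
E₀ = V₀·N(d₁) − D·e^(−rT)·N(d₂)
   = 193.5325·0.934432 − 82.9394·0.950776·0.756554 = 121.183612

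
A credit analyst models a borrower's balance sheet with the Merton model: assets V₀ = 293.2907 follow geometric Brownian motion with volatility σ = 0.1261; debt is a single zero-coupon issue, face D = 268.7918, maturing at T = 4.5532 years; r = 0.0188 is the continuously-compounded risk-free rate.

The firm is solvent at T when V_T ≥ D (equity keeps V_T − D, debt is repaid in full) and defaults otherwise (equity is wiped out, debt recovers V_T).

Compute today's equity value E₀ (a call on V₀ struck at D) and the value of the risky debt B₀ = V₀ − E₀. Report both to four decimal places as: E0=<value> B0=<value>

E0=57.8846 B0=235.4061

d₁ = [ln(V₀/D) + (r + σ²/2)T] / (σ√T)
   = [ln(293.2907/268.7918) + (0.0188 + 0.5·0.1261²)·4.5532] / (0.1261·√4.5532)
   = [0.087227 + 0.121801] / 0.269075 = 0.776839
d₂ = d₁ − σ√T = 0.776839 − 0.269075 = 0.507764
N(d₁) = 0.781373,  N(d₂) = 0.694191,  e^(−rT) = 0.917961
E₀ = V₀·N(d₁) − D·e^(−rT)·N(d₂)
   = 293.2907·0.781373 − 268.7918·0.917961·0.694191 = 57.884586
B₀ = V₀ − E₀ = 293.2907 − 57.884586 = 235.406114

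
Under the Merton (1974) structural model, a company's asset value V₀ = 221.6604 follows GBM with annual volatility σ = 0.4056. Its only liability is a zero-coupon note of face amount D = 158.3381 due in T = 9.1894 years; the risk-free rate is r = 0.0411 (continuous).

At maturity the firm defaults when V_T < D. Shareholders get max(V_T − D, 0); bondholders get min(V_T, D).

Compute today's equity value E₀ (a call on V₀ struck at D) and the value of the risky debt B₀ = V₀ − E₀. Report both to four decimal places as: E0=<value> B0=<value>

E0=143.1671 B0=78.4933

d₁ = [ln(V₀/D) + (r + σ²/2)T] / (σ√T)
   = [ln(221.6604/158.3381) + (0.0411 + 0.5·0.4056²)·9.1894] / (0.4056·√9.1894)
   = [0.336414 + 1.133565] / 1.229537 = 1.195555
d₂ = d₁ − σ√T = 1.195555 − 1.229537 = -0.033982
N(d₁) = 0.884065,  N(d₂) = 0.486446,  e^(−rT) = 0.685447
E₀ = V₀·N(d₁) − D·e^(−rT)·N(d₂)
   = 221.6604·0.884065 − 158.3381·0.685447·0.486446 = 143.167063
B₀ = V₀ − E₀ = 221.6604 − 143.167063 = 78.493337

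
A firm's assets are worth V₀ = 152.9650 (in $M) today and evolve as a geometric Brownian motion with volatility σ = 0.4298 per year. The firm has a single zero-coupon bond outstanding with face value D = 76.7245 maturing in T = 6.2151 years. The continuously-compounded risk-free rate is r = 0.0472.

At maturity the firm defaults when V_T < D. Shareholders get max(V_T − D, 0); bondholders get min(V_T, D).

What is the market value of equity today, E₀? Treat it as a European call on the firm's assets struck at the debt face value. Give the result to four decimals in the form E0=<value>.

d₁ = [ln(V₀/D) + (r + σ²/2)T] / (σ√T)
   = [ln(152.9650/76.7245) + (0.0472 + 0.5·0.4298²)·6.2151] / (0.4298·√6.2151)
   = [0.689988 + 0.867404] / 1.071496 = 1.453475
d₂ = d₁ − σ√T = 1.453475 − 1.071496 = 0.381979
N(d₁) = 0.926954,  N(d₂) = 0.648762,  e^(−rT) = 0.745759
E₀ = V₀·N(d₁) − D·e^(−rT)·N(d₂)
   = 152.9650·0.926954 − 76.7245·0.745759·0.648762 = 104.670690

E0=104.6707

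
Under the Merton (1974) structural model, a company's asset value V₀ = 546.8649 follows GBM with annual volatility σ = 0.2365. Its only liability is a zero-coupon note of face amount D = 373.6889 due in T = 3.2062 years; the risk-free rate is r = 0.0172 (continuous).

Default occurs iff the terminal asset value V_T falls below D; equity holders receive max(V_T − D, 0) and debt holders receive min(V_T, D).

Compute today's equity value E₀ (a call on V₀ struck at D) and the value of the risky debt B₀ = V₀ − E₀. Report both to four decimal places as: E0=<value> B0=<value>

E0=207.6831 B0=339.1818

d₁ = [ln(V₀/D) + (r + σ²/2)T] / (σ√T)
   = [ln(546.8649/373.6889) + (0.0172 + 0.5·0.2365²)·3.2062] / (0.2365·√3.2062)
   = [0.380778 + 0.144812] / 0.423474 = 1.241139
d₂ = d₁ − σ√T = 1.241139 − 0.423474 = 0.817665
N(d₁) = 0.892723,  N(d₂) = 0.793226,  e^(−rT) = 0.946346
E₀ = V₀·N(d₁) − D·e^(−rT)·N(d₂)
   = 546.8649·0.892723 − 373.6889·0.946346·0.793226 = 207.683068
B₀ = V₀ − E₀ = 546.8649 − 207.683068 = 339.181832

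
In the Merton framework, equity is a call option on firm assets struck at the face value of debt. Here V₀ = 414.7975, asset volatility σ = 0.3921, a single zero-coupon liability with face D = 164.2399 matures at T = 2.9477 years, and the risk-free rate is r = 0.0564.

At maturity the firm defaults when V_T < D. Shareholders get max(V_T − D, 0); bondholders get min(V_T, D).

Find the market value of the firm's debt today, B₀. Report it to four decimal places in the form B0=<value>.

B0=135.6725

d₁ = [ln(V₀/D) + (r + σ²/2)T] / (σ√T)
   = [ln(414.7975/164.2399) + (0.0564 + 0.5·0.3921²)·2.9477] / (0.3921·√2.9477)
   = [0.926462 + 0.392844] / 0.673191 = 1.959779
d₂ = d₁ − σ√T = 1.959779 − 0.673191 = 1.286587
N(d₁) = 0.974989,  N(d₂) = 0.900881,  e^(−rT) = 0.846834
E₀ = V₀·N(d₁) − D·e^(−rT)·N(d₂)
   = 414.7975·0.974989 − 164.2399·0.846834·0.900881 = 279.124969
B₀ = V₀ − E₀ = 414.7975 − 279.124969 = 135.672531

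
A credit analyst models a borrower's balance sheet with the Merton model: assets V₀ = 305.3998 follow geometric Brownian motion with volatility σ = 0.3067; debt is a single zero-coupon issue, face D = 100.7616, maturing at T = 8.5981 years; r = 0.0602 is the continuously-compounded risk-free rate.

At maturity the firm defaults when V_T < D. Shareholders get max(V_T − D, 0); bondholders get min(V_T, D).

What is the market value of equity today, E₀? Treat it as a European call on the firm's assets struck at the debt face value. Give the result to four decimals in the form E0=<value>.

d₁ = [ln(V₀/D) + (r + σ²/2)T] / (σ√T)
   = [ln(305.3998/100.7616) + (0.0602 + 0.5·0.3067²)·8.5981] / (0.3067·√8.5981)
   = [1.108864 + 0.921995] / 0.899322 = 2.258213
d₂ = d₁ − σ√T = 2.258213 − 0.899322 = 1.358891
N(d₁) = 0.988034,  N(d₂) = 0.912909,  e^(−rT) = 0.595946
E₀ = V₀·N(d₁) − D·e^(−rT)·N(d₂)
   = 305.3998·0.988034 − 100.7616·0.595946·0.912909 = 246.926529

E0=246.9265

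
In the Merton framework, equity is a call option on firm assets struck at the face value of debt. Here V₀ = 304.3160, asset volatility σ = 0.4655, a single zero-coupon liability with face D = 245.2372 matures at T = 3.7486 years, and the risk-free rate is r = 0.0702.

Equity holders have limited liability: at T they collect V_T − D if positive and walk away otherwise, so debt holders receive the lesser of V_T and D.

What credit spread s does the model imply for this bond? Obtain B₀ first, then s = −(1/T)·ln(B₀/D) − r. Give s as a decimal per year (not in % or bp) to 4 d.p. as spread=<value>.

d₁ = [ln(V₀/D) + (r + σ²/2)T] / (σ√T)
   = [ln(304.3160/245.2372) + (0.0702 + 0.5·0.4655²)·3.7486] / (0.4655·√3.7486)
   = [0.215841 + 0.669294] / 0.901269 = 0.982099
d₂ = d₁ − σ√T = 0.982099 − 0.901269 = 0.080830
N(d₁) = 0.836974,  N(d₂) = 0.532212,  e^(−rT) = 0.768625
E₀ = V₀·N(d₁) − D·e^(−rT)·N(d₂)
   = 304.3160·0.836974 − 245.2372·0.768625·0.532212 = 154.385225
B₀ = V₀ − E₀ = 304.3160 − 154.385225 = 149.930775
spread = −(1/T)·ln(B₀/D) − r = −(1/3.7486)·ln(149.930775/245.2372) − 0.0702 = 0.06106293

spread=0.0611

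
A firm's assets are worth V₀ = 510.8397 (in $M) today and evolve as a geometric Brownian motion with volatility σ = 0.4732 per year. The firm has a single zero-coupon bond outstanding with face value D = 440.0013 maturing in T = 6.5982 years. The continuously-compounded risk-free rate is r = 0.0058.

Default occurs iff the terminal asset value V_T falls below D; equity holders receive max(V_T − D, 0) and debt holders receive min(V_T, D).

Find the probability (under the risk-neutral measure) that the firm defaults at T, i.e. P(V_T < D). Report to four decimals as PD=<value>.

d₁ = [ln(V₀/D) + (r + σ²/2)T] / (σ√T)
   = [ln(510.8397/440.0013) + (0.0058 + 0.5·0.4732²)·6.5982] / (0.4732·√6.5982)
   = [0.149278 + 0.776998] / 1.215507 = 0.762049
d₂ = d₁ − σ√T = 0.762049 − 1.215507 = -0.453458
risk-neutral PD = N(−d₂) = N(0.453458) = 0.674890

PD=0.6749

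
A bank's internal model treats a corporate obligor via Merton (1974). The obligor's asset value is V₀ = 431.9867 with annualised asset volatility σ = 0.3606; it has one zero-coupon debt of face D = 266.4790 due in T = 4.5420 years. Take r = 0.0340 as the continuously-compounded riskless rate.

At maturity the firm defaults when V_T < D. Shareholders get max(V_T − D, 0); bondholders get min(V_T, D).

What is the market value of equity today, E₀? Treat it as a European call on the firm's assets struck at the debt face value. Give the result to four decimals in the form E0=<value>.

E0=229.9894

d₁ = [ln(V₀/D) + (r + σ²/2)T] / (σ√T)
   = [ln(431.9867/266.4790) + (0.0340 + 0.5·0.3606²)·4.5420] / (0.3606·√4.5420)
   = [0.483099 + 0.449731] / 0.768510 = 1.213818
d₂ = d₁ − σ√T = 1.213818 − 0.768510 = 0.445309
N(d₁) = 0.887591,  N(d₂) = 0.671952,  e^(−rT) = 0.856905
E₀ = V₀·N(d₁) − D·e^(−rT)·N(d₂)
   = 431.9867·0.887591 − 266.4790·0.856905·0.671952 = 229.989391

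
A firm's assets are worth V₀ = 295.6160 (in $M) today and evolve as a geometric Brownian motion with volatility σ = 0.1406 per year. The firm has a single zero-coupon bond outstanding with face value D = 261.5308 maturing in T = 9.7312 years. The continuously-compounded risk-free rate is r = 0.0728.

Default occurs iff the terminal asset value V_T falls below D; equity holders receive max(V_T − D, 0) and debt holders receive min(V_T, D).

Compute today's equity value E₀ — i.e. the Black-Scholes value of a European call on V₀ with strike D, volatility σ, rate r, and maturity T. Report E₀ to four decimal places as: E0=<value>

d₁ = [ln(V₀/D) + (r + σ²/2)T] / (σ√T)
   = [ln(295.6160/261.5308) + (0.0728 + 0.5·0.1406²)·9.7312] / (0.1406·√9.7312)
   = [0.122509 + 0.804616] / 0.438600 = 2.113830
d₂ = d₁ − σ√T = 2.113830 − 0.438600 = 1.675230
N(d₁) = 0.982735,  N(d₂) = 0.953055,  e^(−rT) = 0.492416
E₀ = V₀·N(d₁) − D·e^(−rT)·N(d₂)
   = 295.6160·0.982735 − 261.5308·0.492416·0.953055 = 167.775877

E0=167.7759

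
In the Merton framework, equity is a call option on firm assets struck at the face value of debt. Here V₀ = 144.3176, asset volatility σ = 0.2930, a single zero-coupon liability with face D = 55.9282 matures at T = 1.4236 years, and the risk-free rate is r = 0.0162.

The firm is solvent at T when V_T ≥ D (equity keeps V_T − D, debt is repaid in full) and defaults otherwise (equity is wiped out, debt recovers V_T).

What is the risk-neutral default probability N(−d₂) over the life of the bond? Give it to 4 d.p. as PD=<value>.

PD=0.0046

d₁ = [ln(V₀/D) + (r + σ²/2)T] / (σ√T)
   = [ln(144.3176/55.9282) + (0.0162 + 0.5·0.2930²)·1.4236] / (0.2930·√1.4236)
   = [0.947948 + 0.084170] / 0.349592 = 2.952347
d₂ = d₁ − σ√T = 2.952347 − 0.349592 = 2.602755
risk-neutral PD = N(−d₂) = N(-2.602755) = 0.004624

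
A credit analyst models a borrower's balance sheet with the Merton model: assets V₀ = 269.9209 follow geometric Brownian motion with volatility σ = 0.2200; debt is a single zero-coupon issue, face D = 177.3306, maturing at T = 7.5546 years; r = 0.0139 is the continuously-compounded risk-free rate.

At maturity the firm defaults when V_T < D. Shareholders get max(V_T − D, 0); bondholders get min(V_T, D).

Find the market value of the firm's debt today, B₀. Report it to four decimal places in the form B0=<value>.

B0=146.6645

d₁ = [ln(V₀/D) + (r + σ²/2)T] / (σ√T)
   = [ln(269.9209/177.3306) + (0.0139 + 0.5·0.2200²)·7.5546] / (0.2200·√7.5546)
   = [0.420113 + 0.287830] / 0.604684 = 1.170766
d₂ = d₁ − σ√T = 1.170766 − 0.604684 = 0.566082
N(d₁) = 0.879154,  N(d₂) = 0.714331,  e^(−rT) = 0.900316
E₀ = V₀·N(d₁) − D·e^(−rT)·N(d₂)
   = 269.9209·0.879154 − 177.3306·0.900316·0.714331 = 123.256364
B₀ = V₀ − E₀ = 269.9209 − 123.256364 = 146.664536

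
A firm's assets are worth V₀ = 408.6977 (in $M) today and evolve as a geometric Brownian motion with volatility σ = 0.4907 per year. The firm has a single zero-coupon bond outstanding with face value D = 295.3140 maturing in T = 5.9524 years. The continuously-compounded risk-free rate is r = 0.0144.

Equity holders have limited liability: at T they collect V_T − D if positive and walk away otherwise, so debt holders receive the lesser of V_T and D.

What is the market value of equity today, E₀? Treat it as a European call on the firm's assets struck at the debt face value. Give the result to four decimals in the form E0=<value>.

E0=229.7240

d₁ = [ln(V₀/D) + (r + σ²/2)T] / (σ√T)
   = [ln(408.6977/295.3140) + (0.0144 + 0.5·0.4907²)·5.9524] / (0.4907·√5.9524)
   = [0.324937 + 0.802343] / 1.197187 = 0.941607
d₂ = d₁ − σ√T = 0.941607 − 1.197187 = -0.255580
N(d₁) = 0.826803,  N(d₂) = 0.399137,  e^(−rT) = 0.917856
E₀ = V₀·N(d₁) − D·e^(−rT)·N(d₂)
   = 408.6977·0.826803 − 295.3140·0.917856·0.399137 = 229.723993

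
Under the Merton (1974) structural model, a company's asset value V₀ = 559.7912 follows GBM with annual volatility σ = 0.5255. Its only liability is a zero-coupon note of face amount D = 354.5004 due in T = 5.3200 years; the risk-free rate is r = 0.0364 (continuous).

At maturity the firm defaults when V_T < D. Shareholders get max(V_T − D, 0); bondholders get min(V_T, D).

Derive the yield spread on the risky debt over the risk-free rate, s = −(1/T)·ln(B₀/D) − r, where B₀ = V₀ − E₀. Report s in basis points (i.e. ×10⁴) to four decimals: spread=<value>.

spread=630.7438

d₁ = [ln(V₀/D) + (r + σ²/2)T] / (σ√T)
   = [ln(559.7912/354.5004) + (0.0364 + 0.5·0.5255²)·5.3200] / (0.5255·√5.3200)
   = [0.456854 + 0.928208] / 1.212072 = 1.142722
d₂ = d₁ − σ√T = 1.142722 − 1.212072 = -0.069350
N(d₁) = 0.873423,  N(d₂) = 0.472355,  e^(−rT) = 0.823948
E₀ = V₀·N(d₁) − D·e^(−rT)·N(d₂)
   = 559.7912·0.873423 − 354.5004·0.823948·0.472355 = 350.964285
B₀ = V₀ − E₀ = 559.7912 − 350.964285 = 208.826915
spread = −(1/T)·ln(B₀/D) − r = −(1/5.3200)·ln(208.826915/354.5004) − 0.0364 = 0.06307438
in basis points: 0.06307438 × 10⁴ = 630.7438 bp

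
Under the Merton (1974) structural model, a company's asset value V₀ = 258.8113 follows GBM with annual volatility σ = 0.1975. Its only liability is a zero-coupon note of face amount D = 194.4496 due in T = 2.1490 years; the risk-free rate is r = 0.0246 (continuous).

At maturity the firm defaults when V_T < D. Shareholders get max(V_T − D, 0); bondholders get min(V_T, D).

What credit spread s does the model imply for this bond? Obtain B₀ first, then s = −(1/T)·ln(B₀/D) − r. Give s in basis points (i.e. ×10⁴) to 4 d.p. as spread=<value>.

d₁ = [ln(V₀/D) + (r + σ²/2)T] / (σ√T)
   = [ln(258.8113/194.4496) + (0.0246 + 0.5·0.1975²)·2.1490] / (0.1975·√2.1490)
   = [0.285926 + 0.094778] / 0.289524 = 1.314928
d₂ = d₁ − σ√T = 1.314928 − 0.289524 = 1.025403
N(d₁) = 0.905733,  N(d₂) = 0.847414,  e^(−rT) = 0.948508
E₀ = V₀·N(d₁) − D·e^(−rT)·N(d₂)
   = 258.8113·0.905733 − 194.4496·0.948508·0.847414 = 78.119556
B₀ = V₀ − E₀ = 258.8113 − 78.119556 = 180.691744
spread = −(1/T)·ln(B₀/D) − r = −(1/2.1490)·ln(180.691744/194.4496) − 0.0246 = 0.00954634
in basis points: 0.00954634 × 10⁴ = 95.4634 bp

spread=95.4634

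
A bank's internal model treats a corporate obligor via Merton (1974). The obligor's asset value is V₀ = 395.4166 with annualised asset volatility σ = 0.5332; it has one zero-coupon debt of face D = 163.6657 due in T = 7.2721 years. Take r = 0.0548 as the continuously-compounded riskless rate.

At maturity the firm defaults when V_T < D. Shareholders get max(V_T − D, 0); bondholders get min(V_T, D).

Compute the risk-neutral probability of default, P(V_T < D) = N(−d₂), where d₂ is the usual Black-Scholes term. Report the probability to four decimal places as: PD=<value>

PD=0.4318

d₁ = [ln(V₀/D) + (r + σ²/2)T] / (σ√T)
   = [ln(395.4166/163.6657) + (0.0548 + 0.5·0.5332²)·7.2721] / (0.5332·√7.2721)
   = [0.882114 + 1.432248] / 1.437871 = 1.609575
d₂ = d₁ − σ√T = 1.609575 − 1.437871 = 0.171704
risk-neutral PD = N(−d₂) = N(-0.171704) = 0.431835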